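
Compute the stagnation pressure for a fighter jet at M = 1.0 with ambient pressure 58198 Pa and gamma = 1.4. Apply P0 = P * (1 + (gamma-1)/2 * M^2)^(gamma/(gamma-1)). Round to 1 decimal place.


Step 1: (gamma-1)/2 * M^2 = 0.2 * 1.0 = 0.2
Step 2: 1 + 0.2 = 1.2
Step 3: Exponent gamma/(gamma-1) = 3.5
Step 4: P0 = 58198 * 1.2^3.5 = 110164.7 Pa

110164.7


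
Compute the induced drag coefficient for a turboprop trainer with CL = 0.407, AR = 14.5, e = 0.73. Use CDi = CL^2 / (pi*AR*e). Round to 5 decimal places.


Step 1: CL^2 = 0.407^2 = 0.165649
Step 2: pi * AR * e = 3.14159 * 14.5 * 0.73 = 33.253758
Step 3: CDi = 0.165649 / 33.253758 = 0.00498

0.00498


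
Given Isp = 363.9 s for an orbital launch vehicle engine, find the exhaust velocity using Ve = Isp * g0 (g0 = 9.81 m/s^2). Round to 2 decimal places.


Step 1: Ve = Isp * g0 = 363.9 * 9.81
Step 2: Ve = 3569.86 m/s

3569.86


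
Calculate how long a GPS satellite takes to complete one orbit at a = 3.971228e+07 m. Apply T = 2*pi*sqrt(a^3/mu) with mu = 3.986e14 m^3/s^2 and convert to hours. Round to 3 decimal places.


Step 1: a^3 / mu = 6.262885e+22 / 3.986e14 = 1.571221e+08
Step 2: sqrt(1.571221e+08) = 12534.834 s
Step 3: T = 2*pi * 12534.834 = 78758.68 s
Step 4: T in hours = 78758.68 / 3600 = 21.877 hours

21.877


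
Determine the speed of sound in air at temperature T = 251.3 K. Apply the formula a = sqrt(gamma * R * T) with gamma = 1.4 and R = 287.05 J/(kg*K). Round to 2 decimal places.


Step 1: gamma * R * T = 1.4 * 287.05 * 251.3 = 100989.931
Step 2: a = sqrt(100989.931) = 317.79 m/s

317.79


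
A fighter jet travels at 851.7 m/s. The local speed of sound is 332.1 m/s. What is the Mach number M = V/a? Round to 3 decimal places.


Step 1: M = V / a = 851.7 / 332.1
Step 2: M = 2.565

2.565


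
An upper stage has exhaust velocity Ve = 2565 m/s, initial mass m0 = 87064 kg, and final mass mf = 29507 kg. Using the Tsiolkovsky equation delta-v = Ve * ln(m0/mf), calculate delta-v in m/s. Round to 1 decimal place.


Step 1: Mass ratio m0/mf = 87064 / 29507 = 2.950622
Step 2: ln(2.950622) = 1.082016
Step 3: delta-v = 2565 * 1.082016 = 2775.4 m/s

2775.4


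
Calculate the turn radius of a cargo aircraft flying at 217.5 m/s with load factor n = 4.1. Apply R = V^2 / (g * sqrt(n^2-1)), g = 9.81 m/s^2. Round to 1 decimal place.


Step 1: V^2 = 217.5^2 = 47306.25
Step 2: n^2 - 1 = 4.1^2 - 1 = 15.81
Step 3: sqrt(15.81) = 3.976179
Step 4: R = 47306.25 / (9.81 * 3.976179) = 1212.8 m

1212.8


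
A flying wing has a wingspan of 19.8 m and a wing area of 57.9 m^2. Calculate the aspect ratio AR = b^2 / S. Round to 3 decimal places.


Step 1: b^2 = 19.8^2 = 392.04
Step 2: AR = 392.04 / 57.9 = 6.771

6.771


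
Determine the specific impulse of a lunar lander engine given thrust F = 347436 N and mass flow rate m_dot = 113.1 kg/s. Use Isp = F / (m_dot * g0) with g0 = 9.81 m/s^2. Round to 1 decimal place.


Step 1: m_dot * g0 = 113.1 * 9.81 = 1109.51
Step 2: Isp = 347436 / 1109.51 = 313.1 s

313.1


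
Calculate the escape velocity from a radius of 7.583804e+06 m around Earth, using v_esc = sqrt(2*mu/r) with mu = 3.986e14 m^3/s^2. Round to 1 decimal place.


Step 1: 2*mu/r = 2 * 3.986e14 / 7.583804e+06 = 105118750.4318
Step 2: v_esc = sqrt(105118750.4318) = 10252.7 m/s

10252.7


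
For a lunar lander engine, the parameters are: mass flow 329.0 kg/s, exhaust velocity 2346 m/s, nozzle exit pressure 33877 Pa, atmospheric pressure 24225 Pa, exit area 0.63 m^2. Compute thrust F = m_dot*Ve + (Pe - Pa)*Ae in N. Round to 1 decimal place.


Step 1: Momentum thrust = m_dot * Ve = 329.0 * 2346 = 771834.0 N
Step 2: Pressure thrust = (Pe - Pa) * Ae = (33877 - 24225) * 0.63 = 6080.76 N
Step 3: Total thrust F = 771834.0 + 6080.76 = 777914.8 N

777914.8


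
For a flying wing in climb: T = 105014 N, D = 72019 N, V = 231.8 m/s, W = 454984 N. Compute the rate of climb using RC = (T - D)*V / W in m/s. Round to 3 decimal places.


Step 1: Excess thrust = T - D = 105014 - 72019 = 32995 N
Step 2: Excess power = 32995 * 231.8 = 7648241.0 W
Step 3: RC = 7648241.0 / 454984 = 16.810 m/s

16.810


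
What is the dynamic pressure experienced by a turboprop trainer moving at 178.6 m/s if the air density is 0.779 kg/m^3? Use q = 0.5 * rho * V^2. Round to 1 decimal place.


Step 1: V^2 = 178.6^2 = 31897.96
Step 2: q = 0.5 * 0.779 * 31897.96
Step 3: q = 12424.3 Pa

12424.3


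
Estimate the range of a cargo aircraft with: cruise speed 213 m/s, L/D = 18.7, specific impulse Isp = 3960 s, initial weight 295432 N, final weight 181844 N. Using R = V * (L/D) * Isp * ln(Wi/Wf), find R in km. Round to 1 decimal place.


Step 1: Coefficient = V * (L/D) * Isp = 213 * 18.7 * 3960 = 15773076.0 m
Step 2: Wi/Wf = 295432 / 181844 = 1.624645
Step 3: ln(1.624645) = 0.48529
Step 4: R = 15773076.0 * 0.48529 = 7654508.4 m = 7654.5 km

7654.5


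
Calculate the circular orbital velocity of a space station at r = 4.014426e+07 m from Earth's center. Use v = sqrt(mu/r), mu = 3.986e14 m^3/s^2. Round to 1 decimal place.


Step 1: mu / r = 3.986e14 / 4.014426e+07 = 9929190.3749
Step 2: v = sqrt(9929190.3749) = 3151.1 m/s

3151.1


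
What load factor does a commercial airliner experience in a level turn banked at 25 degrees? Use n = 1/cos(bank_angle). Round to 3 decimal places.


Step 1: Convert 25 degrees to radians = 0.436332
Step 2: cos(25 deg) = 0.906308
Step 3: n = 1 / 0.906308 = 1.103

1.103


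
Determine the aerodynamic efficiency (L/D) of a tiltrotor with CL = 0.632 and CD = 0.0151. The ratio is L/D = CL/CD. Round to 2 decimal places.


Step 1: L/D = CL / CD = 0.632 / 0.0151
Step 2: L/D = 41.85

41.85


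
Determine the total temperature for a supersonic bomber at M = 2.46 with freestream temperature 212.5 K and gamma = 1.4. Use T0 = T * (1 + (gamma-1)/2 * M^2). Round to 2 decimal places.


Step 1: (gamma-1)/2 = 0.2
Step 2: M^2 = 6.0516
Step 3: 1 + 0.2 * 6.0516 = 2.21032
Step 4: T0 = 212.5 * 2.21032 = 469.69 K

469.69


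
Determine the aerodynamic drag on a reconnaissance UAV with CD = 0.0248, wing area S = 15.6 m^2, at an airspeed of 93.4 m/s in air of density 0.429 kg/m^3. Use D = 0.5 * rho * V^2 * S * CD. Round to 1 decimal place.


Step 1: Dynamic pressure q = 0.5 * 0.429 * 93.4^2 = 1871.2036 Pa
Step 2: Drag D = q * S * CD = 1871.2036 * 15.6 * 0.0248
Step 3: D = 723.9 N

723.9


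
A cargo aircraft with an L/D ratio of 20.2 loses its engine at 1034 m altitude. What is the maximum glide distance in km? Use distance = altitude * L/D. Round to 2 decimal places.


Step 1: Glide distance = altitude * L/D = 1034 * 20.2 = 20886.8 m
Step 2: Convert to km: 20886.8 / 1000 = 20.89 km

20.89


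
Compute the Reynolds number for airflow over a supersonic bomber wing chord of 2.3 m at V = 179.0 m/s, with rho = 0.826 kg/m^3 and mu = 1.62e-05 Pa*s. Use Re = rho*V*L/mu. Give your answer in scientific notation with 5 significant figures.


Step 1: Numerator = rho * V * L = 0.826 * 179.0 * 2.3 = 340.0642
Step 2: Re = 340.0642 / 1.62e-05
Step 3: Re = 2.0992e+07

2.0992e+07


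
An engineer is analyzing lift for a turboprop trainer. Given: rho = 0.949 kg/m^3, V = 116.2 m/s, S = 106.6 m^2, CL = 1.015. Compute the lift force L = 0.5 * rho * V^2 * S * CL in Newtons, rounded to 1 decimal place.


Step 1: Calculate dynamic pressure q = 0.5 * 0.949 * 116.2^2 = 0.5 * 0.949 * 13502.44 = 6406.9078 Pa
Step 2: Multiply by wing area and lift coefficient: L = 6406.9078 * 106.6 * 1.015
Step 3: L = 682976.3693 * 1.015 = 693221.0 N

693221.0


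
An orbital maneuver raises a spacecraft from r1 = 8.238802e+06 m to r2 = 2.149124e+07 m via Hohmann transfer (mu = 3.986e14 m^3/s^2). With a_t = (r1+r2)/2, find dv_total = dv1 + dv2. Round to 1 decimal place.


Step 1: Transfer semi-major axis a_t = (8.238802e+06 + 2.149124e+07) / 2 = 1.486502e+07 m
Step 2: v1 (circular at r1) = sqrt(mu/r1) = 6955.63 m/s
Step 3: v_t1 = sqrt(mu*(2/r1 - 1/a_t)) = 8363.43 m/s
Step 4: dv1 = |8363.43 - 6955.63| = 1407.8 m/s
Step 5: v2 (circular at r2) = 4306.63 m/s, v_t2 = 3206.17 m/s
Step 6: dv2 = |4306.63 - 3206.17| = 1100.46 m/s
Step 7: Total delta-v = 1407.8 + 1100.46 = 2508.3 m/s

2508.3


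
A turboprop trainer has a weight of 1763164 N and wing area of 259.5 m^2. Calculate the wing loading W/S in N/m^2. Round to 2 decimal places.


Step 1: Wing loading = W / S = 1763164 / 259.5
Step 2: Wing loading = 6794.47 N/m^2

6794.47


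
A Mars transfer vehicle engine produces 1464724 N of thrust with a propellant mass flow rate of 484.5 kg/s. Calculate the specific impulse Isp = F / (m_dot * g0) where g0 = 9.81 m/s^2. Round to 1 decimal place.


Step 1: m_dot * g0 = 484.5 * 9.81 = 4752.95
Step 2: Isp = 1464724 / 4752.95 = 308.2 s

308.2


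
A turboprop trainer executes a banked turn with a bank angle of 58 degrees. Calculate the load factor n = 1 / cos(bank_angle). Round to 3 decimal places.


Step 1: Convert 58 degrees to radians = 1.012291
Step 2: cos(58 deg) = 0.529919
Step 3: n = 1 / 0.529919 = 1.887

1.887


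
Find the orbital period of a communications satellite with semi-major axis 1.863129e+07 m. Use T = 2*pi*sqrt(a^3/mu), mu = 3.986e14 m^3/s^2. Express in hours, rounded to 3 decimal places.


Step 1: a^3 / mu = 6.467386e+21 / 3.986e14 = 1.622525e+07
Step 2: sqrt(1.622525e+07) = 4028.0582 s
Step 3: T = 2*pi * 4028.0582 = 25309.04 s
Step 4: T in hours = 25309.04 / 3600 = 7.030 hours

7.030


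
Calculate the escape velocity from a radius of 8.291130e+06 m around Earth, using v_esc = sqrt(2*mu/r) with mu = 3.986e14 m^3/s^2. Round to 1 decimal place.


Step 1: 2*mu/r = 2 * 3.986e14 / 8.291130e+06 = 96150946.8553
Step 2: v_esc = sqrt(96150946.8553) = 9805.7 m/s

9805.7


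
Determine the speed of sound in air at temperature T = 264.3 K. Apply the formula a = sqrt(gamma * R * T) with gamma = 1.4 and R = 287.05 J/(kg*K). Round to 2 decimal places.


Step 1: gamma * R * T = 1.4 * 287.05 * 264.3 = 106214.241
Step 2: a = sqrt(106214.241) = 325.91 m/s

325.91


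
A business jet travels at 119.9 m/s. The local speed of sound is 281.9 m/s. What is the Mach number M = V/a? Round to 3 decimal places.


Step 1: M = V / a = 119.9 / 281.9
Step 2: M = 0.425

0.425


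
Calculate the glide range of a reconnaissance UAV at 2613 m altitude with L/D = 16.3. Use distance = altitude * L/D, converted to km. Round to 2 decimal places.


Step 1: Glide distance = altitude * L/D = 2613 * 16.3 = 42591.9 m
Step 2: Convert to km: 42591.9 / 1000 = 42.59 km

42.59


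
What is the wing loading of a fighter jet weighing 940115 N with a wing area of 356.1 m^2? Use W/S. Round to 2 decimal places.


Step 1: Wing loading = W / S = 940115 / 356.1
Step 2: Wing loading = 2640.03 N/m^2

2640.03


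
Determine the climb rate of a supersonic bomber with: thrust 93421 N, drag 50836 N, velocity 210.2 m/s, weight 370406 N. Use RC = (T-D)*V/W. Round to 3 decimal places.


Step 1: Excess thrust = T - D = 93421 - 50836 = 42585 N
Step 2: Excess power = 42585 * 210.2 = 8951367.0 W
Step 3: RC = 8951367.0 / 370406 = 24.166 m/s

24.166


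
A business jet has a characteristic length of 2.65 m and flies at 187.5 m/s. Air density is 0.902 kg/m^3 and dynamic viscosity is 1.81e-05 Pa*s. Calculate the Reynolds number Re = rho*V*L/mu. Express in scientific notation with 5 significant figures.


Step 1: Numerator = rho * V * L = 0.902 * 187.5 * 2.65 = 448.18125
Step 2: Re = 448.18125 / 1.81e-05
Step 3: Re = 2.4761e+07

2.4761e+07


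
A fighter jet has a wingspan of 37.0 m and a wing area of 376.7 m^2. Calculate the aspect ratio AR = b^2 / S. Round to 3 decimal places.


Step 1: b^2 = 37.0^2 = 1369.0
Step 2: AR = 1369.0 / 376.7 = 3.634

3.634


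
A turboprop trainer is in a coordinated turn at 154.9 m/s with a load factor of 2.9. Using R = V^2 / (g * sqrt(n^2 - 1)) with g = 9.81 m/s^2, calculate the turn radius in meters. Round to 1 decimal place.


Step 1: V^2 = 154.9^2 = 23994.01
Step 2: n^2 - 1 = 2.9^2 - 1 = 7.41
Step 3: sqrt(7.41) = 2.722132
Step 4: R = 23994.01 / (9.81 * 2.722132) = 898.5 m

898.5


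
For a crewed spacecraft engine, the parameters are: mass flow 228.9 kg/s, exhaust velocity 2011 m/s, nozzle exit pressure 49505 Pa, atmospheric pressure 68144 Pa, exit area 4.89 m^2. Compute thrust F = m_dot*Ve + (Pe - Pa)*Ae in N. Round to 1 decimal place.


Step 1: Momentum thrust = m_dot * Ve = 228.9 * 2011 = 460317.9 N
Step 2: Pressure thrust = (Pe - Pa) * Ae = (49505 - 68144) * 4.89 = -91144.71 N
Step 3: Total thrust F = 460317.9 + -91144.71 = 369173.2 N

369173.2


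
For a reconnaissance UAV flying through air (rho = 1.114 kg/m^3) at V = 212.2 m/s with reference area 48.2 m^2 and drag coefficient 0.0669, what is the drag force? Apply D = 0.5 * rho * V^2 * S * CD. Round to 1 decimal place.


Step 1: Dynamic pressure q = 0.5 * 1.114 * 212.2^2 = 25081.0639 Pa
Step 2: Drag D = q * S * CD = 25081.0639 * 48.2 * 0.0669
Step 3: D = 80875.9 N

80875.9


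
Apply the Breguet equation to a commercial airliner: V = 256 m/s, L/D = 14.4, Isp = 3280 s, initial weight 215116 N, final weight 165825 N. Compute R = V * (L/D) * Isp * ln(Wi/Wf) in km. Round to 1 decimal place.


Step 1: Coefficient = V * (L/D) * Isp = 256 * 14.4 * 3280 = 12091392.0 m
Step 2: Wi/Wf = 215116 / 165825 = 1.297247
Step 3: ln(1.297247) = 0.260244
Step 4: R = 12091392.0 * 0.260244 = 3146717.1 m = 3146.7 km

3146.7


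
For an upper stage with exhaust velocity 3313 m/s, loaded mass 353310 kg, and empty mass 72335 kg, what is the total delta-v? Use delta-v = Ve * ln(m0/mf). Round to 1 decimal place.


Step 1: Mass ratio m0/mf = 353310 / 72335 = 4.884358
Step 2: ln(4.884358) = 1.586038
Step 3: delta-v = 3313 * 1.586038 = 5254.5 m/s

5254.5


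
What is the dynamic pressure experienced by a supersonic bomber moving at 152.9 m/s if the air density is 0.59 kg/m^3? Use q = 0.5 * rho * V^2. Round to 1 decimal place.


Step 1: V^2 = 152.9^2 = 23378.41
Step 2: q = 0.5 * 0.59 * 23378.41
Step 3: q = 6896.6 Pa

6896.6


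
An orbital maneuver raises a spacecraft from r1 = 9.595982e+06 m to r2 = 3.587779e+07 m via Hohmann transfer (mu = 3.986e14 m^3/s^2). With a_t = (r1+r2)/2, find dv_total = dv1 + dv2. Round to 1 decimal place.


Step 1: Transfer semi-major axis a_t = (9.595982e+06 + 3.587779e+07) / 2 = 2.273689e+07 m
Step 2: v1 (circular at r1) = sqrt(mu/r1) = 6445.02 m/s
Step 3: v_t1 = sqrt(mu*(2/r1 - 1/a_t)) = 8096.01 m/s
Step 4: dv1 = |8096.01 - 6445.02| = 1651.0 m/s
Step 5: v2 (circular at r2) = 3333.16 m/s, v_t2 = 2165.38 m/s
Step 6: dv2 = |3333.16 - 2165.38| = 1167.77 m/s
Step 7: Total delta-v = 1651.0 + 1167.77 = 2818.8 m/s

2818.8


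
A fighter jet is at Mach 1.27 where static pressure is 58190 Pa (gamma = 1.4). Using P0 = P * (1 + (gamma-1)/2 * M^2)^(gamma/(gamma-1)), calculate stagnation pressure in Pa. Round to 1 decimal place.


Step 1: (gamma-1)/2 * M^2 = 0.2 * 1.6129 = 0.32258
Step 2: 1 + 0.32258 = 1.32258
Step 3: Exponent gamma/(gamma-1) = 3.5
Step 4: P0 = 58190 * 1.32258^3.5 = 154819.3 Pa

154819.3


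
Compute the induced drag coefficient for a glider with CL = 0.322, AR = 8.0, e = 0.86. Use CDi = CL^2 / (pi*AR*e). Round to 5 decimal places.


Step 1: CL^2 = 0.322^2 = 0.103684
Step 2: pi * AR * e = 3.14159 * 8.0 * 0.86 = 21.614157
Step 3: CDi = 0.103684 / 21.614157 = 0.00480

0.00480


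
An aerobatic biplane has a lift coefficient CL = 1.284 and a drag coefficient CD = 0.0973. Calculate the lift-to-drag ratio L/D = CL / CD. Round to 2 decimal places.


Step 1: L/D = CL / CD = 1.284 / 0.0973
Step 2: L/D = 13.20

13.20


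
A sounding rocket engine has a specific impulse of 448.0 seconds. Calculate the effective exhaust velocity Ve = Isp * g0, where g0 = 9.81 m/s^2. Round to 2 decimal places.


Step 1: Ve = Isp * g0 = 448.0 * 9.81
Step 2: Ve = 4394.88 m/s

4394.88


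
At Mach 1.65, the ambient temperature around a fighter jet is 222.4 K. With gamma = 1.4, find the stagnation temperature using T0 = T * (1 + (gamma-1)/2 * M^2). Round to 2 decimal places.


Step 1: (gamma-1)/2 = 0.2
Step 2: M^2 = 2.7225
Step 3: 1 + 0.2 * 2.7225 = 1.5445
Step 4: T0 = 222.4 * 1.5445 = 343.50 K

343.50


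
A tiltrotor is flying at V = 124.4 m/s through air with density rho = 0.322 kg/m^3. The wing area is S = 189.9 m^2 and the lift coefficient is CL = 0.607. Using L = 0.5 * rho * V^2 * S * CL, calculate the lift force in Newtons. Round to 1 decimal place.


Step 1: Calculate dynamic pressure q = 0.5 * 0.322 * 124.4^2 = 0.5 * 0.322 * 15475.36 = 2491.533 Pa
Step 2: Multiply by wing area and lift coefficient: L = 2491.533 * 189.9 * 0.607
Step 3: L = 473142.1091 * 0.607 = 287197.3 N

287197.3


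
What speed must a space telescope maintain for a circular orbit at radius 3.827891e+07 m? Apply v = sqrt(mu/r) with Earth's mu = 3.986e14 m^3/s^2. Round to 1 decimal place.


Step 1: mu / r = 3.986e14 / 3.827891e+07 = 10413044.6766
Step 2: v = sqrt(10413044.6766) = 3226.9 m/s

3226.9


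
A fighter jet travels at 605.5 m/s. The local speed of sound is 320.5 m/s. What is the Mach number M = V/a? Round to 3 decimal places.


Step 1: M = V / a = 605.5 / 320.5
Step 2: M = 1.889

1.889


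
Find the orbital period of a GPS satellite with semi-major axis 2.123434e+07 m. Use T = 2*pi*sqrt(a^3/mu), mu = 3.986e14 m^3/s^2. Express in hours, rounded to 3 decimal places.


Step 1: a^3 / mu = 9.574504e+21 / 3.986e14 = 2.402033e+07
Step 2: sqrt(2.402033e+07) = 4901.0542 s
Step 3: T = 2*pi * 4901.0542 = 30794.23 s
Step 4: T in hours = 30794.23 / 3600 = 8.554 hours

8.554


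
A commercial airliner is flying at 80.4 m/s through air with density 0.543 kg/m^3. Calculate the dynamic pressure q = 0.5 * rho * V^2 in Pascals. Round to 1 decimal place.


Step 1: V^2 = 80.4^2 = 6464.16
Step 2: q = 0.5 * 0.543 * 6464.16
Step 3: q = 1755.0 Pa

1755.0


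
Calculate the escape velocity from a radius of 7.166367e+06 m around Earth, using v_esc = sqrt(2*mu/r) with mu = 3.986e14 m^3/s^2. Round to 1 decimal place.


Step 1: 2*mu/r = 2 * 3.986e14 / 7.166367e+06 = 111241860.7643
Step 2: v_esc = sqrt(111241860.7643) = 10547.1 m/s

10547.1


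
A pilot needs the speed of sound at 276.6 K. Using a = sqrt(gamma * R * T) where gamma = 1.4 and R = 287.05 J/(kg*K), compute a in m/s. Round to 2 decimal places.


Step 1: gamma * R * T = 1.4 * 287.05 * 276.6 = 111157.242
Step 2: a = sqrt(111157.242) = 333.40 m/s

333.40


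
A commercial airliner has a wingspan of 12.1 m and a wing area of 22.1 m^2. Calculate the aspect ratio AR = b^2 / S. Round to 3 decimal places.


Step 1: b^2 = 12.1^2 = 146.41
Step 2: AR = 146.41 / 22.1 = 6.625

6.625


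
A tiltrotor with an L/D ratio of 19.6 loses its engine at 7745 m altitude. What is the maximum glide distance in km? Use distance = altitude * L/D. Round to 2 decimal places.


Step 1: Glide distance = altitude * L/D = 7745 * 19.6 = 151802.0 m
Step 2: Convert to km: 151802.0 / 1000 = 151.80 km

151.80


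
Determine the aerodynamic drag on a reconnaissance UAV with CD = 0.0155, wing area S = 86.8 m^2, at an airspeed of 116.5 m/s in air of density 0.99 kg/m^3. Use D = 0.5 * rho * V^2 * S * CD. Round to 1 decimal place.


Step 1: Dynamic pressure q = 0.5 * 0.99 * 116.5^2 = 6718.2638 Pa
Step 2: Drag D = q * S * CD = 6718.2638 * 86.8 * 0.0155
Step 3: D = 9038.8 N

9038.8


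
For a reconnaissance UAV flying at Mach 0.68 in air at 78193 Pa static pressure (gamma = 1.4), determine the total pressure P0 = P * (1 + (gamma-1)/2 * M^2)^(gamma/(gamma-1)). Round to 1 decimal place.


Step 1: (gamma-1)/2 * M^2 = 0.2 * 0.4624 = 0.09248
Step 2: 1 + 0.09248 = 1.09248
Step 3: Exponent gamma/(gamma-1) = 3.5
Step 4: P0 = 78193 * 1.09248^3.5 = 106565.1 Pa

106565.1


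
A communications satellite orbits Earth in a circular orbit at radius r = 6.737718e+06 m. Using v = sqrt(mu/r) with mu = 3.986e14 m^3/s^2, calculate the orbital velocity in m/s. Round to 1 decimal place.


Step 1: mu / r = 3.986e14 / 6.737718e+06 = 59159495.8412
Step 2: v = sqrt(59159495.8412) = 7691.5 m/s

7691.5


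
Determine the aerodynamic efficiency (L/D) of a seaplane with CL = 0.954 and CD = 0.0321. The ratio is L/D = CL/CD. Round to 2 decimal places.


Step 1: L/D = CL / CD = 0.954 / 0.0321
Step 2: L/D = 29.72

29.72


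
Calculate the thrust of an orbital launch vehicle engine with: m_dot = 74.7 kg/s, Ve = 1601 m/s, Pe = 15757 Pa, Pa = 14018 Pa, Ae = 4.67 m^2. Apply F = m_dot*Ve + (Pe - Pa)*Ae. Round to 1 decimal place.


Step 1: Momentum thrust = m_dot * Ve = 74.7 * 1601 = 119594.7 N
Step 2: Pressure thrust = (Pe - Pa) * Ae = (15757 - 14018) * 4.67 = 8121.13 N
Step 3: Total thrust F = 119594.7 + 8121.13 = 127715.8 N

127715.8


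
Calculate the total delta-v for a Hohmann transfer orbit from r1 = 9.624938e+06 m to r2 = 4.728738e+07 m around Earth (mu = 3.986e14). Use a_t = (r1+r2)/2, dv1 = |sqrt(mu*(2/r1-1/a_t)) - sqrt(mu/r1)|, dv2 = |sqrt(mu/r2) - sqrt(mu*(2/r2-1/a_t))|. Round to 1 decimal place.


Step 1: Transfer semi-major axis a_t = (9.624938e+06 + 4.728738e+07) / 2 = 2.845616e+07 m
Step 2: v1 (circular at r1) = sqrt(mu/r1) = 6435.31 m/s
Step 3: v_t1 = sqrt(mu*(2/r1 - 1/a_t)) = 8295.72 m/s
Step 4: dv1 = |8295.72 - 6435.31| = 1860.41 m/s
Step 5: v2 (circular at r2) = 2903.33 m/s, v_t2 = 1688.52 m/s
Step 6: dv2 = |2903.33 - 1688.52| = 1214.8 m/s
Step 7: Total delta-v = 1860.41 + 1214.8 = 3075.2 m/s

3075.2


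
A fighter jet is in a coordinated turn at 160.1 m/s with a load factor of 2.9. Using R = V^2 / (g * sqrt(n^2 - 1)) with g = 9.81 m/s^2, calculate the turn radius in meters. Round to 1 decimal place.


Step 1: V^2 = 160.1^2 = 25632.01
Step 2: n^2 - 1 = 2.9^2 - 1 = 7.41
Step 3: sqrt(7.41) = 2.722132
Step 4: R = 25632.01 / (9.81 * 2.722132) = 959.9 m

959.9


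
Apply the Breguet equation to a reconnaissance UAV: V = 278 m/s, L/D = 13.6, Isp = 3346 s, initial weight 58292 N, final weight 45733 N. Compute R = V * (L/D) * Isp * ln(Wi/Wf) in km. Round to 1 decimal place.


Step 1: Coefficient = V * (L/D) * Isp = 278 * 13.6 * 3346 = 12650556.8 m
Step 2: Wi/Wf = 58292 / 45733 = 1.274616
Step 3: ln(1.274616) = 0.242645
Step 4: R = 12650556.8 * 0.242645 = 3069590.9 m = 3069.6 km

3069.6


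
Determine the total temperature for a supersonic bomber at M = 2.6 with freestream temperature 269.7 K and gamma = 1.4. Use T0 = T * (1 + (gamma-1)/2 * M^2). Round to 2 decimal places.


Step 1: (gamma-1)/2 = 0.2
Step 2: M^2 = 6.76
Step 3: 1 + 0.2 * 6.76 = 2.352
Step 4: T0 = 269.7 * 2.352 = 634.33 K

634.33


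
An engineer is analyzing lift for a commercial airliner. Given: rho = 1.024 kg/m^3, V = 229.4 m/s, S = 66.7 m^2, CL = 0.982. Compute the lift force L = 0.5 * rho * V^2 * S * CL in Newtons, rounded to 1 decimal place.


Step 1: Calculate dynamic pressure q = 0.5 * 1.024 * 229.4^2 = 0.5 * 1.024 * 52624.36 = 26943.6723 Pa
Step 2: Multiply by wing area and lift coefficient: L = 26943.6723 * 66.7 * 0.982
Step 3: L = 1797142.9437 * 0.982 = 1764794.4 N

1764794.4


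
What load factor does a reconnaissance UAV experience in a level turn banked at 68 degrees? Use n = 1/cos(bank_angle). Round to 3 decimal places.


Step 1: Convert 68 degrees to radians = 1.186824
Step 2: cos(68 deg) = 0.374607
Step 3: n = 1 / 0.374607 = 2.669

2.669


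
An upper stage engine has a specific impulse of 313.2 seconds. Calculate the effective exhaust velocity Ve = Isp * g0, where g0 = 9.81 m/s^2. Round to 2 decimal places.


Step 1: Ve = Isp * g0 = 313.2 * 9.81
Step 2: Ve = 3072.49 m/s

3072.49


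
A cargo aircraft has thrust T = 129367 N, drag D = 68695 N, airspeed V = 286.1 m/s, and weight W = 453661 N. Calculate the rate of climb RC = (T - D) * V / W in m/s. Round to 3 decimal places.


Step 1: Excess thrust = T - D = 129367 - 68695 = 60672 N
Step 2: Excess power = 60672 * 286.1 = 17358259.2 W
Step 3: RC = 17358259.2 / 453661 = 38.263 m/s

38.263


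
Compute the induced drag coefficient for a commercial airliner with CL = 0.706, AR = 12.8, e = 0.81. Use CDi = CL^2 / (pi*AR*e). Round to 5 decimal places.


Step 1: CL^2 = 0.706^2 = 0.498436
Step 2: pi * AR * e = 3.14159 * 12.8 * 0.81 = 32.572033
Step 3: CDi = 0.498436 / 32.572033 = 0.01530

0.01530


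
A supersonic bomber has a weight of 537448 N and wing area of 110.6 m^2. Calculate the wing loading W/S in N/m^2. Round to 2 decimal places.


Step 1: Wing loading = W / S = 537448 / 110.6
Step 2: Wing loading = 4859.39 N/m^2

4859.39


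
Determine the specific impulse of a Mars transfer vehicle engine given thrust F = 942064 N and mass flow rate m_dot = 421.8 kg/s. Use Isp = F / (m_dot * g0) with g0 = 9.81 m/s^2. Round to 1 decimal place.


Step 1: m_dot * g0 = 421.8 * 9.81 = 4137.86
Step 2: Isp = 942064 / 4137.86 = 227.7 s

227.7


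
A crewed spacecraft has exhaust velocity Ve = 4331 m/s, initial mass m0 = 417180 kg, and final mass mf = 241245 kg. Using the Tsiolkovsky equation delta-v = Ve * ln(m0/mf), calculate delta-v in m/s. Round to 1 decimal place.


Step 1: Mass ratio m0/mf = 417180 / 241245 = 1.729279
Step 2: ln(1.729279) = 0.547705
Step 3: delta-v = 4331 * 0.547705 = 2372.1 m/s

2372.1


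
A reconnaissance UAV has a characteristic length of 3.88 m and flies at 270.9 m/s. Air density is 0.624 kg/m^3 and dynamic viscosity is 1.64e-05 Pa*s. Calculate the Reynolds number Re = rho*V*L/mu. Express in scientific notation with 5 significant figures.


Step 1: Numerator = rho * V * L = 0.624 * 270.9 * 3.88 = 655.881408
Step 2: Re = 655.881408 / 1.64e-05
Step 3: Re = 3.9993e+07

3.9993e+07


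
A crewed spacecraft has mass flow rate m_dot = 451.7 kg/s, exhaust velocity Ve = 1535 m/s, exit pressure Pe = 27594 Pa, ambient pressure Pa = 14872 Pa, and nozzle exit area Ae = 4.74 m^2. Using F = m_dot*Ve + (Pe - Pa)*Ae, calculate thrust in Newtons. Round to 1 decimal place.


Step 1: Momentum thrust = m_dot * Ve = 451.7 * 1535 = 693359.5 N
Step 2: Pressure thrust = (Pe - Pa) * Ae = (27594 - 14872) * 4.74 = 60302.28 N
Step 3: Total thrust F = 693359.5 + 60302.28 = 753661.8 N

753661.8


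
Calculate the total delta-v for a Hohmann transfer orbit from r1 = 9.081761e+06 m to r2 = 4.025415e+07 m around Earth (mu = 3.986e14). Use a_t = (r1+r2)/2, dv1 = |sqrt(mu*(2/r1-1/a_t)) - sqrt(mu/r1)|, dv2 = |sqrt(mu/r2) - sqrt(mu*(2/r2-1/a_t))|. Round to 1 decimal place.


Step 1: Transfer semi-major axis a_t = (9.081761e+06 + 4.025415e+07) / 2 = 2.466796e+07 m
Step 2: v1 (circular at r1) = sqrt(mu/r1) = 6624.97 m/s
Step 3: v_t1 = sqrt(mu*(2/r1 - 1/a_t)) = 8462.96 m/s
Step 4: dv1 = |8462.96 - 6624.97| = 1838.0 m/s
Step 5: v2 (circular at r2) = 3146.76 m/s, v_t2 = 1909.33 m/s
Step 6: dv2 = |3146.76 - 1909.33| = 1237.42 m/s
Step 7: Total delta-v = 1838.0 + 1237.42 = 3075.4 m/s

3075.4


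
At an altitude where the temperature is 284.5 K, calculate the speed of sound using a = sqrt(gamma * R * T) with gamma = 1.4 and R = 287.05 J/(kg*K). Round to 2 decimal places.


Step 1: gamma * R * T = 1.4 * 287.05 * 284.5 = 114332.015
Step 2: a = sqrt(114332.015) = 338.13 m/s

338.13


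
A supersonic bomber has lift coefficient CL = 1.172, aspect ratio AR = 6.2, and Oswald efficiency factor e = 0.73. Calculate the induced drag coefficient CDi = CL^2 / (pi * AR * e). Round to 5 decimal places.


Step 1: CL^2 = 1.172^2 = 1.373584
Step 2: pi * AR * e = 3.14159 * 6.2 * 0.73 = 14.218848
Step 3: CDi = 1.373584 / 14.218848 = 0.09660

0.09660


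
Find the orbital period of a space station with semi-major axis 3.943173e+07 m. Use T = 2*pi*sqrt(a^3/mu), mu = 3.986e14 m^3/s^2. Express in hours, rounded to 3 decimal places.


Step 1: a^3 / mu = 6.131087e+22 / 3.986e14 = 1.538155e+08
Step 2: sqrt(1.538155e+08) = 12402.2391 s
Step 3: T = 2*pi * 12402.2391 = 77925.57 s
Step 4: T in hours = 77925.57 / 3600 = 21.646 hours

21.646


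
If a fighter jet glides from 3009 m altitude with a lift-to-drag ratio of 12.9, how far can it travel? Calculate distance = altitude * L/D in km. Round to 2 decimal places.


Step 1: Glide distance = altitude * L/D = 3009 * 12.9 = 38816.1 m
Step 2: Convert to km: 38816.1 / 1000 = 38.82 km

38.82


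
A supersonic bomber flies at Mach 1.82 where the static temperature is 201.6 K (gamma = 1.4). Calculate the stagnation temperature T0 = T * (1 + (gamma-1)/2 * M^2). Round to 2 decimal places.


Step 1: (gamma-1)/2 = 0.2
Step 2: M^2 = 3.3124
Step 3: 1 + 0.2 * 3.3124 = 1.66248
Step 4: T0 = 201.6 * 1.66248 = 335.16 K

335.16


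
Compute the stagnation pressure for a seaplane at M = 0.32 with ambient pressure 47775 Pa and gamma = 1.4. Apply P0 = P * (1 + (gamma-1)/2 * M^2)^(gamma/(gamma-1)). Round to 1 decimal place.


Step 1: (gamma-1)/2 * M^2 = 0.2 * 0.1024 = 0.02048
Step 2: 1 + 0.02048 = 1.02048
Step 3: Exponent gamma/(gamma-1) = 3.5
Step 4: P0 = 47775 * 1.02048^3.5 = 51288.1 Pa

51288.1


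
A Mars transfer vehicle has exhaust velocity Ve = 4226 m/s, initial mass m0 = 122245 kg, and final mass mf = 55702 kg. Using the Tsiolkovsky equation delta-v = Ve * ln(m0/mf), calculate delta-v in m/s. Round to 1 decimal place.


Step 1: Mass ratio m0/mf = 122245 / 55702 = 2.194625
Step 2: ln(2.194625) = 0.786011
Step 3: delta-v = 4226 * 0.786011 = 3321.7 m/s

3321.7


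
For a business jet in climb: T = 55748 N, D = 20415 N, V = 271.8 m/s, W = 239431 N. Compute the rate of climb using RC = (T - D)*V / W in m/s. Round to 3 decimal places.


Step 1: Excess thrust = T - D = 55748 - 20415 = 35333 N
Step 2: Excess power = 35333 * 271.8 = 9603509.4 W
Step 3: RC = 9603509.4 / 239431 = 40.110 m/s

40.110


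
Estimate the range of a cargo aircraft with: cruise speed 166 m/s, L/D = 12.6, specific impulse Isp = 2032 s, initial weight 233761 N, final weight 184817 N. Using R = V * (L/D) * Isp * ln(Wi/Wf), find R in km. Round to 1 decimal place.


Step 1: Coefficient = V * (L/D) * Isp = 166 * 12.6 * 2032 = 4250131.2 m
Step 2: Wi/Wf = 233761 / 184817 = 1.264824
Step 3: ln(1.264824) = 0.234933
Step 4: R = 4250131.2 * 0.234933 = 998496.4 m = 998.5 km

998.5


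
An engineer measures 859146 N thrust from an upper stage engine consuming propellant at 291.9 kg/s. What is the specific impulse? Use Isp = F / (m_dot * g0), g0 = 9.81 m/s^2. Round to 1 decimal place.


Step 1: m_dot * g0 = 291.9 * 9.81 = 2863.54
Step 2: Isp = 859146 / 2863.54 = 300.0 s

300.0


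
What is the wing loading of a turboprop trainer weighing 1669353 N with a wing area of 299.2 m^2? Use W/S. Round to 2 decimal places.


Step 1: Wing loading = W / S = 1669353 / 299.2
Step 2: Wing loading = 5579.39 N/m^2

5579.39


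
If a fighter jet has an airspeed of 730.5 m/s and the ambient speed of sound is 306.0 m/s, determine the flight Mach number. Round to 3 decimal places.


Step 1: M = V / a = 730.5 / 306.0
Step 2: M = 2.387

2.387


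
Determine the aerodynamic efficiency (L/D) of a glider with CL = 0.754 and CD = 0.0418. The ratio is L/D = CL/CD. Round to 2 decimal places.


Step 1: L/D = CL / CD = 0.754 / 0.0418
Step 2: L/D = 18.04

18.04


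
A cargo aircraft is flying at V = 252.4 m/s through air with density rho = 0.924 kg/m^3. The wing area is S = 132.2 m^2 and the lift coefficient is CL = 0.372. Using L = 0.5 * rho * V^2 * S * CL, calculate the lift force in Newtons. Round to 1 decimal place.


Step 1: Calculate dynamic pressure q = 0.5 * 0.924 * 252.4^2 = 0.5 * 0.924 * 63705.76 = 29432.0611 Pa
Step 2: Multiply by wing area and lift coefficient: L = 29432.0611 * 132.2 * 0.372
Step 3: L = 3890918.4801 * 0.372 = 1447421.7 N

1447421.7


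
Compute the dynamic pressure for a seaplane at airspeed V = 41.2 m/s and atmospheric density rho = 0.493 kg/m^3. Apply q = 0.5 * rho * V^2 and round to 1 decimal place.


Step 1: V^2 = 41.2^2 = 1697.44
Step 2: q = 0.5 * 0.493 * 1697.44
Step 3: q = 418.4 Pa

418.4


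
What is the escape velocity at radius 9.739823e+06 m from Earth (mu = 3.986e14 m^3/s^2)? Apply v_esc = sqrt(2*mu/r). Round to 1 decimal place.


Step 1: 2*mu/r = 2 * 3.986e14 / 9.739823e+06 = 81849536.6908
Step 2: v_esc = sqrt(81849536.6908) = 9047.1 m/s

9047.1


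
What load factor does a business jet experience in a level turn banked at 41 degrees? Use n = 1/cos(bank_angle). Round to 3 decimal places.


Step 1: Convert 41 degrees to radians = 0.715585
Step 2: cos(41 deg) = 0.75471
Step 3: n = 1 / 0.75471 = 1.325

1.325


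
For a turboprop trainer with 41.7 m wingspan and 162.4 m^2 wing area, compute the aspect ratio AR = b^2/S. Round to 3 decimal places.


Step 1: b^2 = 41.7^2 = 1738.89
Step 2: AR = 1738.89 / 162.4 = 10.707

10.707


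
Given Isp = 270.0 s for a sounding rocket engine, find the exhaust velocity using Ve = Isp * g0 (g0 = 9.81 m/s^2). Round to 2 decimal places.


Step 1: Ve = Isp * g0 = 270.0 * 9.81
Step 2: Ve = 2648.70 m/s

2648.70


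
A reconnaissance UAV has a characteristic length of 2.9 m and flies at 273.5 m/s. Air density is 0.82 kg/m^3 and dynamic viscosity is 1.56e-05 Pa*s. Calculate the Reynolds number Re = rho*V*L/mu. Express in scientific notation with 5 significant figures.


Step 1: Numerator = rho * V * L = 0.82 * 273.5 * 2.9 = 650.383
Step 2: Re = 650.383 / 1.56e-05
Step 3: Re = 4.1691e+07

4.1691e+07


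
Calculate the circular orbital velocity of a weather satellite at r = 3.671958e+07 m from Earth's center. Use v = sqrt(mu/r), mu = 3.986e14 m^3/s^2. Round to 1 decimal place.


Step 1: mu / r = 3.986e14 / 3.671958e+07 = 10855243.987
Step 2: v = sqrt(10855243.987) = 3294.7 m/s

3294.7


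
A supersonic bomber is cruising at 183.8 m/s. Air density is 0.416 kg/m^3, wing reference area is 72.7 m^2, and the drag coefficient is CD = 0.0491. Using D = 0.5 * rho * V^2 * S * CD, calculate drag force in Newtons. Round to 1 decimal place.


Step 1: Dynamic pressure q = 0.5 * 0.416 * 183.8^2 = 7026.7475 Pa
Step 2: Drag D = q * S * CD = 7026.7475 * 72.7 * 0.0491
Step 3: D = 25082.5 N

25082.5


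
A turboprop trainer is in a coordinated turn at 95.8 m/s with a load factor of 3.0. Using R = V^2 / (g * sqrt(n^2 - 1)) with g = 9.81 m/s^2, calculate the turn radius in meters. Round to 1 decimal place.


Step 1: V^2 = 95.8^2 = 9177.64
Step 2: n^2 - 1 = 3.0^2 - 1 = 8.0
Step 3: sqrt(8.0) = 2.828427
Step 4: R = 9177.64 / (9.81 * 2.828427) = 330.8 m

330.8


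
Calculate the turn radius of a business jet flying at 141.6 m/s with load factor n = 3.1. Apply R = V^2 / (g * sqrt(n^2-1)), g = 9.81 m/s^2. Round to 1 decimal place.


Step 1: V^2 = 141.6^2 = 20050.56
Step 2: n^2 - 1 = 3.1^2 - 1 = 8.61
Step 3: sqrt(8.61) = 2.93428
Step 4: R = 20050.56 / (9.81 * 2.93428) = 696.6 m

696.6


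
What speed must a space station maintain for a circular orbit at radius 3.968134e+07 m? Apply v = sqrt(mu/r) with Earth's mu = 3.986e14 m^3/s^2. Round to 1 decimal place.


Step 1: mu / r = 3.986e14 / 3.968134e+07 = 10045023.6812
Step 2: v = sqrt(10045023.6812) = 3169.4 m/s

3169.4


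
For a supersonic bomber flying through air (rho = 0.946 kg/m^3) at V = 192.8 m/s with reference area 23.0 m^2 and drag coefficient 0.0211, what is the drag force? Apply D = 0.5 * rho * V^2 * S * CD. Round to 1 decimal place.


Step 1: Dynamic pressure q = 0.5 * 0.946 * 192.8^2 = 17582.2803 Pa
Step 2: Drag D = q * S * CD = 17582.2803 * 23.0 * 0.0211
Step 3: D = 8532.7 N

8532.7


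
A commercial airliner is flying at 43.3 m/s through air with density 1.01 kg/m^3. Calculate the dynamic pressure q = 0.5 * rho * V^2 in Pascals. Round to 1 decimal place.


Step 1: V^2 = 43.3^2 = 1874.89
Step 2: q = 0.5 * 1.01 * 1874.89
Step 3: q = 946.8 Pa

946.8


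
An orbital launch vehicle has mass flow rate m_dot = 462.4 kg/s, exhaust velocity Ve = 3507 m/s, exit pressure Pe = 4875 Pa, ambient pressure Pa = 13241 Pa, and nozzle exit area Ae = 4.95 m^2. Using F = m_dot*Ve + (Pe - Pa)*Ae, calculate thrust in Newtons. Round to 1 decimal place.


Step 1: Momentum thrust = m_dot * Ve = 462.4 * 3507 = 1621636.8 N
Step 2: Pressure thrust = (Pe - Pa) * Ae = (4875 - 13241) * 4.95 = -41411.70 N
Step 3: Total thrust F = 1621636.8 + -41411.70 = 1580225.1 N

1580225.1


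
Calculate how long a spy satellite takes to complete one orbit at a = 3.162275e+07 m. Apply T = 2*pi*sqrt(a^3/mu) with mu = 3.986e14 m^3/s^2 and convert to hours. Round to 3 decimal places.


Step 1: a^3 / mu = 3.162270e+22 / 3.986e14 = 7.933441e+07
Step 2: sqrt(7.933441e+07) = 8906.9867 s
Step 3: T = 2*pi * 8906.9867 = 55964.25 s
Step 4: T in hours = 55964.25 / 3600 = 15.546 hours

15.546


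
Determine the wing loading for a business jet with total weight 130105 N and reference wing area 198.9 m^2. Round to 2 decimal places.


Step 1: Wing loading = W / S = 130105 / 198.9
Step 2: Wing loading = 654.12 N/m^2

654.12


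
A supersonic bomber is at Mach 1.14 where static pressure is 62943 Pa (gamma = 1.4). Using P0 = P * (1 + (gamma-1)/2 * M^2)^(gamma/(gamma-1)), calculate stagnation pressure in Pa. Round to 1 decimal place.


Step 1: (gamma-1)/2 * M^2 = 0.2 * 1.2996 = 0.25992
Step 2: 1 + 0.25992 = 1.25992
Step 3: Exponent gamma/(gamma-1) = 3.5
Step 4: P0 = 62943 * 1.25992^3.5 = 141301.8 Pa

141301.8


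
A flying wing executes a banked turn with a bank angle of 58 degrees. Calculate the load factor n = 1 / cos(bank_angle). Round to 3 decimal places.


Step 1: Convert 58 degrees to radians = 1.012291
Step 2: cos(58 deg) = 0.529919
Step 3: n = 1 / 0.529919 = 1.887

1.887


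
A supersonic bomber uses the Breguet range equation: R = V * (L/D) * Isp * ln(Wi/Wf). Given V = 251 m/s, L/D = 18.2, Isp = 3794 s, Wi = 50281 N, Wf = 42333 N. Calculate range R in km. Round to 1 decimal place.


Step 1: Coefficient = V * (L/D) * Isp = 251 * 18.2 * 3794 = 17331750.8 m
Step 2: Wi/Wf = 50281 / 42333 = 1.18775
Step 3: ln(1.18775) = 0.17206
Step 4: R = 17331750.8 * 0.17206 = 2982107.1 m = 2982.1 km

2982.1


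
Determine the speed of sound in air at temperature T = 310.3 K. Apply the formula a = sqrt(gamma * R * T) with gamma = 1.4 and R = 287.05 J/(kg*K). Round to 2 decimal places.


Step 1: gamma * R * T = 1.4 * 287.05 * 310.3 = 124700.261
Step 2: a = sqrt(124700.261) = 353.13 m/s

353.13


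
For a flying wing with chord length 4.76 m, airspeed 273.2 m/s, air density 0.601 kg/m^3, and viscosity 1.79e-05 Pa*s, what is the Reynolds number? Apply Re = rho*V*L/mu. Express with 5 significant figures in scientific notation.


Step 1: Numerator = rho * V * L = 0.601 * 273.2 * 4.76 = 781.559632
Step 2: Re = 781.559632 / 1.79e-05
Step 3: Re = 4.3663e+07

4.3663e+07


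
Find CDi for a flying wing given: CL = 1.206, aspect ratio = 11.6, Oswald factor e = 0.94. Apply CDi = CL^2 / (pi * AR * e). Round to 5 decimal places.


Step 1: CL^2 = 1.206^2 = 1.454436
Step 2: pi * AR * e = 3.14159 * 11.6 * 0.94 = 34.255926
Step 3: CDi = 1.454436 / 34.255926 = 0.04246

0.04246


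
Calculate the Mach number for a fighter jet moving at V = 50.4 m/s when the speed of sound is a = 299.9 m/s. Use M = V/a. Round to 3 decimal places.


Step 1: M = V / a = 50.4 / 299.9
Step 2: M = 0.168

0.168


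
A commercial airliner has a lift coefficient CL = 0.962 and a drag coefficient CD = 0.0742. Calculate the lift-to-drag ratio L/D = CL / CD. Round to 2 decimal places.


Step 1: L/D = CL / CD = 0.962 / 0.0742
Step 2: L/D = 12.96

12.96


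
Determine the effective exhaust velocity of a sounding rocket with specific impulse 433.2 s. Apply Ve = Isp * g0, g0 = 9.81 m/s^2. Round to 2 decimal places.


Step 1: Ve = Isp * g0 = 433.2 * 9.81
Step 2: Ve = 4249.69 m/s

4249.69


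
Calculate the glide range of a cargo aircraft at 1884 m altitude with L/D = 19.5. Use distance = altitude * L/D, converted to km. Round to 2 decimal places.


Step 1: Glide distance = altitude * L/D = 1884 * 19.5 = 36738.0 m
Step 2: Convert to km: 36738.0 / 1000 = 36.74 km

36.74


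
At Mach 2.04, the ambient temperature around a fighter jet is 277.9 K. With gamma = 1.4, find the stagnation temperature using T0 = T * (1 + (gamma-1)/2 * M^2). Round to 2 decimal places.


Step 1: (gamma-1)/2 = 0.2
Step 2: M^2 = 4.1616
Step 3: 1 + 0.2 * 4.1616 = 1.83232
Step 4: T0 = 277.9 * 1.83232 = 509.20 K

509.20
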